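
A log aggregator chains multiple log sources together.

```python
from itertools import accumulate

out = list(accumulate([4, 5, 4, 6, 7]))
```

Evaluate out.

Step 1: accumulate computes running sums:
  + 4 = 4
  + 5 = 9
  + 4 = 13
  + 6 = 19
  + 7 = 26
Therefore out = [4, 9, 13, 19, 26].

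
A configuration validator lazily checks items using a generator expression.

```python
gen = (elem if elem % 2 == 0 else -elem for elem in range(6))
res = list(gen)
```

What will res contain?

Step 1: For each elem in range(6), yield elem if even, else -elem:
  elem=0: even, yield 0
  elem=1: odd, yield -1
  elem=2: even, yield 2
  elem=3: odd, yield -3
  elem=4: even, yield 4
  elem=5: odd, yield -5
Therefore res = [0, -1, 2, -3, 4, -5].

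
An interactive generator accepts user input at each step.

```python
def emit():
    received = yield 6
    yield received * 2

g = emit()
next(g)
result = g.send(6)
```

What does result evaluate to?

Step 1: next(g) advances to first yield, producing 6.
Step 2: send(6) resumes, received = 6.
Step 3: yield received * 2 = 6 * 2 = 12.
Therefore result = 12.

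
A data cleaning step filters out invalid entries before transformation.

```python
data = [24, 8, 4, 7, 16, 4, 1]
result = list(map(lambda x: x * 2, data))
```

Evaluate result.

Step 1: Apply lambda x: x * 2 to each element:
  24 -> 48
  8 -> 16
  4 -> 8
  7 -> 14
  16 -> 32
  4 -> 8
  1 -> 2
Therefore result = [48, 16, 8, 14, 32, 8, 2].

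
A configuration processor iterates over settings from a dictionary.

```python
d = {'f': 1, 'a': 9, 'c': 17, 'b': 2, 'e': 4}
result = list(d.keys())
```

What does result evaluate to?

Step 1: d.keys() returns the dictionary keys in insertion order.
Therefore result = ['f', 'a', 'c', 'b', 'e'].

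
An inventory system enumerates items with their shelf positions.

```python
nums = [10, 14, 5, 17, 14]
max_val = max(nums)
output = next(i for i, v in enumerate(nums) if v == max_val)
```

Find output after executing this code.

Step 1: max([10, 14, 5, 17, 14]) = 17.
Step 2: Find first index where value == 17:
  Index 0: 10 != 17
  Index 1: 14 != 17
  Index 2: 5 != 17
  Index 3: 17 == 17, found!
Therefore output = 3.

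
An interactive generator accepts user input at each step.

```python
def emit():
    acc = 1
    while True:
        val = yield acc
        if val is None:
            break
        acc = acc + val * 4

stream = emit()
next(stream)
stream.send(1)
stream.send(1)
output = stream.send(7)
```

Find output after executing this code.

Step 1: next() -> yield acc=1.
Step 2: send(1) -> val=1, acc = 1 + 1*4 = 5, yield 5.
Step 3: send(1) -> val=1, acc = 5 + 1*4 = 9, yield 9.
Step 4: send(7) -> val=7, acc = 9 + 7*4 = 37, yield 37.
Therefore output = 37.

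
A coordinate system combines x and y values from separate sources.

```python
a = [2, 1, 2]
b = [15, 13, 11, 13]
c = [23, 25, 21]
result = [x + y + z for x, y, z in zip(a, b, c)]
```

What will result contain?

Step 1: zip three lists (truncates to shortest, len=3):
  2 + 15 + 23 = 40
  1 + 13 + 25 = 39
  2 + 11 + 21 = 34
Therefore result = [40, 39, 34].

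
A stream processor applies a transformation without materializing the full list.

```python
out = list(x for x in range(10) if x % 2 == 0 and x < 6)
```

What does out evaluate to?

Step 1: Filter range(10) where x % 2 == 0 and x < 6:
  x=0: both conditions met, included
  x=1: excluded (1 % 2 != 0)
  x=2: both conditions met, included
  x=3: excluded (3 % 2 != 0)
  x=4: both conditions met, included
  x=5: excluded (5 % 2 != 0)
  x=6: excluded (6 >= 6)
  x=7: excluded (7 % 2 != 0, 7 >= 6)
  x=8: excluded (8 >= 6)
  x=9: excluded (9 % 2 != 0, 9 >= 6)
Therefore out = [0, 2, 4].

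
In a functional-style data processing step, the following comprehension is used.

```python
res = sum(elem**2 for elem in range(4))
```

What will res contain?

Step 1: Compute elem**2 for each elem in range(4):
  elem=0: 0**2 = 0
  elem=1: 1**2 = 1
  elem=2: 2**2 = 4
  elem=3: 3**2 = 9
Step 2: sum = 0 + 1 + 4 + 9 = 14.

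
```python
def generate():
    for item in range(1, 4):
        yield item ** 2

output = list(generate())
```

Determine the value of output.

Step 1: For each item in range(1, 4), yield item**2:
  item=1: yield 1**2 = 1
  item=2: yield 2**2 = 4
  item=3: yield 3**2 = 9
Therefore output = [1, 4, 9].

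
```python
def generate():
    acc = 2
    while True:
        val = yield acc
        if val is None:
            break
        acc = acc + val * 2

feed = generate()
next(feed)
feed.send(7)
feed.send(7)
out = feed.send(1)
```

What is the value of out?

Step 1: next() -> yield acc=2.
Step 2: send(7) -> val=7, acc = 2 + 7*2 = 16, yield 16.
Step 3: send(7) -> val=7, acc = 16 + 7*2 = 30, yield 30.
Step 4: send(1) -> val=1, acc = 30 + 1*2 = 32, yield 32.
Therefore out = 32.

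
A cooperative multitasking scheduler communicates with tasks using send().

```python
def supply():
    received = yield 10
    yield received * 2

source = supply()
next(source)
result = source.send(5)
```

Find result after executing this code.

Step 1: next(source) advances to first yield, producing 10.
Step 2: send(5) resumes, received = 5.
Step 3: yield received * 2 = 5 * 2 = 10.
Therefore result = 10.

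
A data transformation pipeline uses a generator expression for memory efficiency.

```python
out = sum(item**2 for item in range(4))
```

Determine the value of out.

Step 1: Compute item**2 for each item in range(4):
  item=0: 0**2 = 0
  item=1: 1**2 = 1
  item=2: 2**2 = 4
  item=3: 3**2 = 9
Step 2: sum = 0 + 1 + 4 + 9 = 14.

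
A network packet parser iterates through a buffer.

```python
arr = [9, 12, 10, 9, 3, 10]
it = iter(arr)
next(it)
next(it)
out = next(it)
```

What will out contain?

Step 1: Create iterator over [9, 12, 10, 9, 3, 10].
Step 2: next() consumes 9.
Step 3: next() consumes 12.
Step 4: next() returns 10.
Therefore out = 10.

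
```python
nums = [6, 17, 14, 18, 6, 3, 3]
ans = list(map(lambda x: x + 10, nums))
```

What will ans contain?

Step 1: Apply lambda x: x + 10 to each element:
  6 -> 16
  17 -> 27
  14 -> 24
  18 -> 28
  6 -> 16
  3 -> 13
  3 -> 13
Therefore ans = [16, 27, 24, 28, 16, 13, 13].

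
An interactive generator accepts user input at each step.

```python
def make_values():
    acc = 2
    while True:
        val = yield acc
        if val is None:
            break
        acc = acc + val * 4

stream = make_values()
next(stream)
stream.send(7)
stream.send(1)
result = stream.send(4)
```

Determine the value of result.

Step 1: next() -> yield acc=2.
Step 2: send(7) -> val=7, acc = 2 + 7*4 = 30, yield 30.
Step 3: send(1) -> val=1, acc = 30 + 1*4 = 34, yield 34.
Step 4: send(4) -> val=4, acc = 34 + 4*4 = 50, yield 50.
Therefore result = 50.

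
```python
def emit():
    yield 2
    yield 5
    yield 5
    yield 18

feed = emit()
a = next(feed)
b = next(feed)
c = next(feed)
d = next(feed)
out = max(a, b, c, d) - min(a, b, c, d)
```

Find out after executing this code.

Step 1: Create generator and consume all values:
  a = next(feed) = 2
  b = next(feed) = 5
  c = next(feed) = 5
  d = next(feed) = 18
Step 2: max = 18, min = 2, out = 18 - 2 = 16.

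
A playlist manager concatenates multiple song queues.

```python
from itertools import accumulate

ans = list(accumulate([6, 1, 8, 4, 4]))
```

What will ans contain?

Step 1: accumulate computes running sums:
  + 6 = 6
  + 1 = 7
  + 8 = 15
  + 4 = 19
  + 4 = 23
Therefore ans = [6, 7, 15, 19, 23].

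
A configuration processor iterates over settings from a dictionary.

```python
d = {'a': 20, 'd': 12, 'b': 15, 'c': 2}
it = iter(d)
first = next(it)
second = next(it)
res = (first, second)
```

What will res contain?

Step 1: iter(d) iterates over keys: ['a', 'd', 'b', 'c'].
Step 2: first = next(it) = 'a', second = next(it) = 'd'.
Therefore res = ('a', 'd').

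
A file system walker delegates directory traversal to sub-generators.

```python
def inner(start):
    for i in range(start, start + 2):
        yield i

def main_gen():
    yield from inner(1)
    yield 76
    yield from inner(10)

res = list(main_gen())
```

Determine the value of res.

Step 1: main_gen() delegates to inner(1):
  yield 1
  yield 2
Step 2: yield 76
Step 3: Delegates to inner(10):
  yield 10
  yield 11
Therefore res = [1, 2, 76, 10, 11].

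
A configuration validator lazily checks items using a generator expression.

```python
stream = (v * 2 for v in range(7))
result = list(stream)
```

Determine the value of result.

Step 1: For each v in range(7), compute v*2:
  v=0: 0*2 = 0
  v=1: 1*2 = 2
  v=2: 2*2 = 4
  v=3: 3*2 = 6
  v=4: 4*2 = 8
  v=5: 5*2 = 10
  v=6: 6*2 = 12
Therefore result = [0, 2, 4, 6, 8, 10, 12].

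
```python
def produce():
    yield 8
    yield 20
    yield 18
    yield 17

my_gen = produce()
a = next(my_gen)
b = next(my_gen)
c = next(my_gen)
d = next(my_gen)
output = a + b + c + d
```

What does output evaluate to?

Step 1: Create generator and consume all values:
  a = next(my_gen) = 8
  b = next(my_gen) = 20
  c = next(my_gen) = 18
  d = next(my_gen) = 17
Step 2: output = 8 + 20 + 18 + 17 = 63.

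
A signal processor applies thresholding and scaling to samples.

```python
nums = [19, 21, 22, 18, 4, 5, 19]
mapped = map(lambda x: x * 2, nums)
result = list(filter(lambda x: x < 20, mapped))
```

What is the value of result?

Step 1: Map x * 2:
  19 -> 38
  21 -> 42
  22 -> 44
  18 -> 36
  4 -> 8
  5 -> 10
  19 -> 38
Step 2: Filter for < 20:
  38: removed
  42: removed
  44: removed
  36: removed
  8: kept
  10: kept
  38: removed
Therefore result = [8, 10].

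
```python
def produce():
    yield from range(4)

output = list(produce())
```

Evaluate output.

Step 1: yield from delegates to the iterable, yielding each element.
Step 2: Collected values: [0, 1, 2, 3].
Therefore output = [0, 1, 2, 3].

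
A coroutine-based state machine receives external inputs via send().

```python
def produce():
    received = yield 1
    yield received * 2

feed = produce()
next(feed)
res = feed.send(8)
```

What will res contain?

Step 1: next(feed) advances to first yield, producing 1.
Step 2: send(8) resumes, received = 8.
Step 3: yield received * 2 = 8 * 2 = 16.
Therefore res = 16.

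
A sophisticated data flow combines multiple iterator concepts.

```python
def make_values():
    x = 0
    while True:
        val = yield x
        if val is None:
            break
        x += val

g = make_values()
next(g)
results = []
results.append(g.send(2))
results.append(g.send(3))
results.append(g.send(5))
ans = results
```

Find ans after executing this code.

Step 1: next(g) -> yield 0.
Step 2: send(2) -> x = 2, yield 2.
Step 3: send(3) -> x = 5, yield 5.
Step 4: send(5) -> x = 10, yield 10.
Therefore ans = [2, 5, 10].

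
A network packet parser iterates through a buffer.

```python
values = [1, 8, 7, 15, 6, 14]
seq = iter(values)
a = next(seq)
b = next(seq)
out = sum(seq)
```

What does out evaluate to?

Step 1: Create iterator over [1, 8, 7, 15, 6, 14].
Step 2: a = next() = 1, b = next() = 8.
Step 3: sum() of remaining [7, 15, 6, 14] = 42.
Therefore out = 42.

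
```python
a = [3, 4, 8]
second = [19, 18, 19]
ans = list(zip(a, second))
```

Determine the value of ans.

Step 1: zip pairs elements at same index:
  Index 0: (3, 19)
  Index 1: (4, 18)
  Index 2: (8, 19)
Therefore ans = [(3, 19), (4, 18), (8, 19)].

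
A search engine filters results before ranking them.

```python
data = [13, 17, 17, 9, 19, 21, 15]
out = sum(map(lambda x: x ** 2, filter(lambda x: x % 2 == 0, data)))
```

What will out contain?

Step 1: Filter even numbers from [13, 17, 17, 9, 19, 21, 15]: []
Step 2: Square each: []
Step 3: Sum = 0.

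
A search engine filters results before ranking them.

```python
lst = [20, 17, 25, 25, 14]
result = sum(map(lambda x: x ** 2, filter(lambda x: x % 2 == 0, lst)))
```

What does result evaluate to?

Step 1: Filter even numbers from [20, 17, 25, 25, 14]: [20, 14]
Step 2: Square each: [400, 196]
Step 3: Sum = 596.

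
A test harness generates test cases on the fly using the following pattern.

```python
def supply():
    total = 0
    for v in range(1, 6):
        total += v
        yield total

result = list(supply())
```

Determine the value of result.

Step 1: Generator accumulates running sum:
  v=1: total = 1, yield 1
  v=2: total = 3, yield 3
  v=3: total = 6, yield 6
  v=4: total = 10, yield 10
  v=5: total = 15, yield 15
Therefore result = [1, 3, 6, 10, 15].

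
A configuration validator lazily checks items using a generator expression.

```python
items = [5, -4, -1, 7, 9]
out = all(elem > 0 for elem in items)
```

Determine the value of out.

Step 1: Check elem > 0 for each element in [5, -4, -1, 7, 9]:
  5 > 0: True
  -4 > 0: False
  -1 > 0: False
  7 > 0: True
  9 > 0: True
Step 2: all() returns False.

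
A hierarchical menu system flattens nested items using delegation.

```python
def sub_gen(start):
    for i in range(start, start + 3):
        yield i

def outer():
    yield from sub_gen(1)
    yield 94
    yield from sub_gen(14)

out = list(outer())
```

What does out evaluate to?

Step 1: outer() delegates to sub_gen(1):
  yield 1
  yield 2
  yield 3
Step 2: yield 94
Step 3: Delegates to sub_gen(14):
  yield 14
  yield 15
  yield 16
Therefore out = [1, 2, 3, 94, 14, 15, 16].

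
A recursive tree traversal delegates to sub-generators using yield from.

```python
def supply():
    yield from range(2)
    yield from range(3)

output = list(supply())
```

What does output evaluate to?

Step 1: Trace yields in order:
  yield 0
  yield 1
  yield 0
  yield 1
  yield 2
Therefore output = [0, 1, 0, 1, 2].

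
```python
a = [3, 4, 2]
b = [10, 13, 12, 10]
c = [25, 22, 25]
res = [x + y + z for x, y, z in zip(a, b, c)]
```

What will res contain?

Step 1: zip three lists (truncates to shortest, len=3):
  3 + 10 + 25 = 38
  4 + 13 + 22 = 39
  2 + 12 + 25 = 39
Therefore res = [38, 39, 39].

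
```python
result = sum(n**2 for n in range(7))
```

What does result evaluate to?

Step 1: Compute n**2 for each n in range(7):
  n=0: 0**2 = 0
  n=1: 1**2 = 1
  n=2: 2**2 = 4
  n=3: 3**2 = 9
  n=4: 4**2 = 16
  n=5: 5**2 = 25
  n=6: 6**2 = 36
Step 2: sum = 0 + 1 + 4 + 9 + 16 + 25 + 36 = 91.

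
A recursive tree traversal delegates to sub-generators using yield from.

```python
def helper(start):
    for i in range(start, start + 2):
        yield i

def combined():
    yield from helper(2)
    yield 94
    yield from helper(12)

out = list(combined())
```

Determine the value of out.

Step 1: combined() delegates to helper(2):
  yield 2
  yield 3
Step 2: yield 94
Step 3: Delegates to helper(12):
  yield 12
  yield 13
Therefore out = [2, 3, 94, 12, 13].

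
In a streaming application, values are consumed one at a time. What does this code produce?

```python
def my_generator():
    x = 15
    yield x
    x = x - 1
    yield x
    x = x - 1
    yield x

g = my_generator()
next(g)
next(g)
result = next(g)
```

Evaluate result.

Step 1: Trace through generator execution:
  Yield 1: x starts at 15, yield 15
  Yield 2: x = 15 - 1 = 14, yield 14
  Yield 3: x = 14 - 1 = 13, yield 13
Step 2: First next() gets 15, second next() gets the second value, third next() yields 13.
Therefore result = 13.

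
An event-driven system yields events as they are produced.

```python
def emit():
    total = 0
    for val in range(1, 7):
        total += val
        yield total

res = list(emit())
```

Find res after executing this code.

Step 1: Generator accumulates running sum:
  val=1: total = 1, yield 1
  val=2: total = 3, yield 3
  val=3: total = 6, yield 6
  val=4: total = 10, yield 10
  val=5: total = 15, yield 15
  val=6: total = 21, yield 21
Therefore res = [1, 3, 6, 10, 15, 21].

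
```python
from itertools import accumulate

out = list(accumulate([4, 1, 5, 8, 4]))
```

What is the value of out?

Step 1: accumulate computes running sums:
  + 4 = 4
  + 1 = 5
  + 5 = 10
  + 8 = 18
  + 4 = 22
Therefore out = [4, 5, 10, 18, 22].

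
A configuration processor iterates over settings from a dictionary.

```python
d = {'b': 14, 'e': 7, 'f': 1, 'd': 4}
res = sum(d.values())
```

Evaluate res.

Step 1: d.values() = [14, 7, 1, 4].
Step 2: sum = 26.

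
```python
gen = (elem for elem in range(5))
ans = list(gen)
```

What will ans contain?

Step 1: Generator expression iterates range(5): [0, 1, 2, 3, 4].
Step 2: list() collects all values.
Therefore ans = [0, 1, 2, 3, 4].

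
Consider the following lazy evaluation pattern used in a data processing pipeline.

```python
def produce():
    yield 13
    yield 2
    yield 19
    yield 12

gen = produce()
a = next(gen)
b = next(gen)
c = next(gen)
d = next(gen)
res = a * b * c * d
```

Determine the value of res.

Step 1: Create generator and consume all values:
  a = next(gen) = 13
  b = next(gen) = 2
  c = next(gen) = 19
  d = next(gen) = 12
Step 2: res = 13 * 2 * 19 * 12 = 5928.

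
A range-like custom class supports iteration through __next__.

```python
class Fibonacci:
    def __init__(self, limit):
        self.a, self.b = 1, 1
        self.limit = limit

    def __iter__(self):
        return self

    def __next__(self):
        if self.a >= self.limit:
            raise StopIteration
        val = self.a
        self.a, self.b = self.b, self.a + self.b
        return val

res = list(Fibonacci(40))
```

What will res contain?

Step 1: Fibonacci-like sequence (a=1, b=1) until >= 40:
  Yield 1, then a,b = 1,2
  Yield 1, then a,b = 2,3
  Yield 2, then a,b = 3,5
  Yield 3, then a,b = 5,8
  Yield 5, then a,b = 8,13
  Yield 8, then a,b = 13,21
  Yield 13, then a,b = 21,34
  Yield 21, then a,b = 34,55
  Yield 34, then a,b = 55,89
Step 2: 55 >= 40, stop.
Therefore res = [1, 1, 2, 3, 5, 8, 13, 21, 34].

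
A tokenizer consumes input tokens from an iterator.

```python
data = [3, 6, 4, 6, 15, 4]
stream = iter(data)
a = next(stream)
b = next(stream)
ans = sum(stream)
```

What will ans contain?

Step 1: Create iterator over [3, 6, 4, 6, 15, 4].
Step 2: a = next() = 3, b = next() = 6.
Step 3: sum() of remaining [4, 6, 15, 4] = 29.
Therefore ans = 29.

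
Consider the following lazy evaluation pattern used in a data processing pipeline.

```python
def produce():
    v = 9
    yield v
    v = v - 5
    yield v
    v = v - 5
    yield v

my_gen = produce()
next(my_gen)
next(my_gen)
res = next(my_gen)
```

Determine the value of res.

Step 1: Trace through generator execution:
  Yield 1: v starts at 9, yield 9
  Yield 2: v = 9 - 5 = 4, yield 4
  Yield 3: v = 4 - 5 = -1, yield -1
Step 2: First next() gets 9, second next() gets the second value, third next() yields -1.
Therefore res = -1.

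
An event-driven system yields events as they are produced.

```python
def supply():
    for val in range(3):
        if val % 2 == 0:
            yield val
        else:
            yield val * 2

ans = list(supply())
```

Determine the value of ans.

Step 1: For each val in range(3), yield val if even, else val*2:
  val=0 (even): yield 0
  val=1 (odd): yield 1*2 = 2
  val=2 (even): yield 2
Therefore ans = [0, 2, 2].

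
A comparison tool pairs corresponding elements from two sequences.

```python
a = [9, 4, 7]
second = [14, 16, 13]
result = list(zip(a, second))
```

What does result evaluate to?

Step 1: zip pairs elements at same index:
  Index 0: (9, 14)
  Index 1: (4, 16)
  Index 2: (7, 13)
Therefore result = [(9, 14), (4, 16), (7, 13)].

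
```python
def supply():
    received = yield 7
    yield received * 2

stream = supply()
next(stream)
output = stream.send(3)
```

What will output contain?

Step 1: next(stream) advances to first yield, producing 7.
Step 2: send(3) resumes, received = 3.
Step 3: yield received * 2 = 3 * 2 = 6.
Therefore output = 6.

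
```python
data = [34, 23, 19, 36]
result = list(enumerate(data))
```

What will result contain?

Step 1: enumerate pairs each element with its index:
  (0, 34)
  (1, 23)
  (2, 19)
  (3, 36)
Therefore result = [(0, 34), (1, 23), (2, 19), (3, 36)].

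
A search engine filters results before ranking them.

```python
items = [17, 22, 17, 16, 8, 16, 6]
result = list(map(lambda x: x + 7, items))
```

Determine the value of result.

Step 1: Apply lambda x: x + 7 to each element:
  17 -> 24
  22 -> 29
  17 -> 24
  16 -> 23
  8 -> 15
  16 -> 23
  6 -> 13
Therefore result = [24, 29, 24, 23, 15, 23, 13].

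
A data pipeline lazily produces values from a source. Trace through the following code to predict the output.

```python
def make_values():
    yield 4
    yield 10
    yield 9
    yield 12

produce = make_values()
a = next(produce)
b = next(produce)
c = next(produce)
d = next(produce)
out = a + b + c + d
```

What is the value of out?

Step 1: Create generator and consume all values:
  a = next(produce) = 4
  b = next(produce) = 10
  c = next(produce) = 9
  d = next(produce) = 12
Step 2: out = 4 + 10 + 9 + 12 = 35.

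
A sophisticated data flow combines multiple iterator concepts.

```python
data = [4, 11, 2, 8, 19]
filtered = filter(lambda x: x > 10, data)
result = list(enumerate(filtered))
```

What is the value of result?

Step 1: Filter [4, 11, 2, 8, 19] for > 10: [11, 19].
Step 2: enumerate re-indexes from 0: [(0, 11), (1, 19)].
Therefore result = [(0, 11), (1, 19)].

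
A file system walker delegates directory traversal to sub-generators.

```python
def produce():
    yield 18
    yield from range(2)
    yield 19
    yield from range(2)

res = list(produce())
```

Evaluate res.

Step 1: Trace yields in order:
  yield 18
  yield 0
  yield 1
  yield 19
  yield 0
  yield 1
Therefore res = [18, 0, 1, 19, 0, 1].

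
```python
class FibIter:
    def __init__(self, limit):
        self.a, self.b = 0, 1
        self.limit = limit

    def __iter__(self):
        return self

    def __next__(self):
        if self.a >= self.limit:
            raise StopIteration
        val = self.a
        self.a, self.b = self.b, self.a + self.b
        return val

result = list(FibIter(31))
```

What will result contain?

Step 1: Fibonacci-like sequence (a=0, b=1) until >= 31:
  Yield 0, then a,b = 1,1
  Yield 1, then a,b = 1,2
  Yield 1, then a,b = 2,3
  Yield 2, then a,b = 3,5
  Yield 3, then a,b = 5,8
  Yield 5, then a,b = 8,13
  Yield 8, then a,b = 13,21
  Yield 13, then a,b = 21,34
  Yield 21, then a,b = 34,55
Step 2: 34 >= 31, stop.
Therefore result = [0, 1, 1, 2, 3, 5, 8, 13, 21].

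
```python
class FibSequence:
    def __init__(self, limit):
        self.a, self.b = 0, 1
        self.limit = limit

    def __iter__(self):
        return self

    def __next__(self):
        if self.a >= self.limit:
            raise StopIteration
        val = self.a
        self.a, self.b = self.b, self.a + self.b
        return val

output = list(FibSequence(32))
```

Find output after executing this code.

Step 1: Fibonacci-like sequence (a=0, b=1) until >= 32:
  Yield 0, then a,b = 1,1
  Yield 1, then a,b = 1,2
  Yield 1, then a,b = 2,3
  Yield 2, then a,b = 3,5
  Yield 3, then a,b = 5,8
  Yield 5, then a,b = 8,13
  Yield 8, then a,b = 13,21
  Yield 13, then a,b = 21,34
  Yield 21, then a,b = 34,55
Step 2: 34 >= 32, stop.
Therefore output = [0, 1, 1, 2, 3, 5, 8, 13, 21].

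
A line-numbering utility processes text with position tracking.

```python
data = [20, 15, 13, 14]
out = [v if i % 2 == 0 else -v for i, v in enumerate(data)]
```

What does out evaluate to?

Step 1: For each (i, v), keep v if i is even, negate if odd:
  i=0 (even): keep 20
  i=1 (odd): negate to -15
  i=2 (even): keep 13
  i=3 (odd): negate to -14
Therefore out = [20, -15, 13, -14].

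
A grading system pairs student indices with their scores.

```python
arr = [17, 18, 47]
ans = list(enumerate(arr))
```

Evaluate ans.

Step 1: enumerate pairs each element with its index:
  (0, 17)
  (1, 18)
  (2, 47)
Therefore ans = [(0, 17), (1, 18), (2, 47)].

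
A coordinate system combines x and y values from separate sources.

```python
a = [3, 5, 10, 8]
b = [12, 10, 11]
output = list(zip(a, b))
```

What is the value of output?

Step 1: zip stops at shortest (len(a)=4, len(b)=3):
  Index 0: (3, 12)
  Index 1: (5, 10)
  Index 2: (10, 11)
Step 2: Last element of a (8) has no pair, dropped.
Therefore output = [(3, 12), (5, 10), (10, 11)].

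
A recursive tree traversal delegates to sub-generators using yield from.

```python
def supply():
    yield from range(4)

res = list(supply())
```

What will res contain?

Step 1: yield from delegates to the iterable, yielding each element.
Step 2: Collected values: [0, 1, 2, 3].
Therefore res = [0, 1, 2, 3].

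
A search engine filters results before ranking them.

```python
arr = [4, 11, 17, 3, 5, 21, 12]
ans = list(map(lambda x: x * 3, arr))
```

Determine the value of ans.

Step 1: Apply lambda x: x * 3 to each element:
  4 -> 12
  11 -> 33
  17 -> 51
  3 -> 9
  5 -> 15
  21 -> 63
  12 -> 36
Therefore ans = [12, 33, 51, 9, 15, 63, 36].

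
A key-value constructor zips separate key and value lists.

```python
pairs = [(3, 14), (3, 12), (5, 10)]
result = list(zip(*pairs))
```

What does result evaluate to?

Step 1: zip(*pairs) transposes: unzips [(3, 14), (3, 12), (5, 10)] into separate sequences.
Step 2: First elements: (3, 3, 5), second elements: (14, 12, 10).
Therefore result = [(3, 3, 5), (14, 12, 10)].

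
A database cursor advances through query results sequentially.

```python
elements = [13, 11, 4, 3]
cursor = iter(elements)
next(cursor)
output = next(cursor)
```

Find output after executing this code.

Step 1: Create iterator over [13, 11, 4, 3].
Step 2: next() consumes 13.
Step 3: next() returns 11.
Therefore output = 11.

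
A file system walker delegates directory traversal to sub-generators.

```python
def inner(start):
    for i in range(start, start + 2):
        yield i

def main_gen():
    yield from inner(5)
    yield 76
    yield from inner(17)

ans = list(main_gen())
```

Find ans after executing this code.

Step 1: main_gen() delegates to inner(5):
  yield 5
  yield 6
Step 2: yield 76
Step 3: Delegates to inner(17):
  yield 17
  yield 18
Therefore ans = [5, 6, 76, 17, 18].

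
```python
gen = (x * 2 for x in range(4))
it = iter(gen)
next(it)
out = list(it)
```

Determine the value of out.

Step 1: Generator produces [0, 2, 4, 6].
Step 2: next(it) consumes first element (0).
Step 3: list(it) collects remaining: [2, 4, 6].
Therefore out = [2, 4, 6].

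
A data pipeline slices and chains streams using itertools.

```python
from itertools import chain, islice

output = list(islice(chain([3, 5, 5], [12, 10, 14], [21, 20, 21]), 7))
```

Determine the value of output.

Step 1: chain([3, 5, 5], [12, 10, 14], [21, 20, 21]) = [3, 5, 5, 12, 10, 14, 21, 20, 21].
Step 2: islice takes first 7 elements: [3, 5, 5, 12, 10, 14, 21].
Therefore output = [3, 5, 5, 12, 10, 14, 21].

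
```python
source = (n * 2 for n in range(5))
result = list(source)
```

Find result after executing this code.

Step 1: For each n in range(5), compute n*2:
  n=0: 0*2 = 0
  n=1: 1*2 = 2
  n=2: 2*2 = 4
  n=3: 3*2 = 6
  n=4: 4*2 = 8
Therefore result = [0, 2, 4, 6, 8].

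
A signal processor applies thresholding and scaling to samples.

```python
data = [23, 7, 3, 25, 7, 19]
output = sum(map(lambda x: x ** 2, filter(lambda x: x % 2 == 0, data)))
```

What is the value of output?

Step 1: Filter even numbers from [23, 7, 3, 25, 7, 19]: []
Step 2: Square each: []
Step 3: Sum = 0.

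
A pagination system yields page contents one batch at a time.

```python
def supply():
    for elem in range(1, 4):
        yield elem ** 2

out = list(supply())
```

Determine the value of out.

Step 1: For each elem in range(1, 4), yield elem**2:
  elem=1: yield 1**2 = 1
  elem=2: yield 2**2 = 4
  elem=3: yield 3**2 = 9
Therefore out = [1, 4, 9].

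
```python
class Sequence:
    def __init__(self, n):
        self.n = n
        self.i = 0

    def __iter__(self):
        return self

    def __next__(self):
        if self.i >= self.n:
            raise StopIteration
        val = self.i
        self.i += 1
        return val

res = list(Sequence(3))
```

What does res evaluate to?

Step 1: Sequence(3) creates an iterator counting 0 to 2.
Step 2: list() consumes all values: [0, 1, 2].
Therefore res = [0, 1, 2].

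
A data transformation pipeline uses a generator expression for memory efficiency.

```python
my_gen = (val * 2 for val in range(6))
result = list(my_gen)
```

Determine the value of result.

Step 1: For each val in range(6), compute val*2:
  val=0: 0*2 = 0
  val=1: 1*2 = 2
  val=2: 2*2 = 4
  val=3: 3*2 = 6
  val=4: 4*2 = 8
  val=5: 5*2 = 10
Therefore result = [0, 2, 4, 6, 8, 10].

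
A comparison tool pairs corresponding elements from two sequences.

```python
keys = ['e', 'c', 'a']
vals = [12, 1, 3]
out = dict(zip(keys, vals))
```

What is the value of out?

Step 1: zip pairs keys with values:
  'e' -> 12
  'c' -> 1
  'a' -> 3
Therefore out = {'e': 12, 'c': 1, 'a': 3}.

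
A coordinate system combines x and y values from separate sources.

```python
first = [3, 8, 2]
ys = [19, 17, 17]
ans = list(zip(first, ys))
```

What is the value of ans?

Step 1: zip pairs elements at same index:
  Index 0: (3, 19)
  Index 1: (8, 17)
  Index 2: (2, 17)
Therefore ans = [(3, 19), (8, 17), (2, 17)].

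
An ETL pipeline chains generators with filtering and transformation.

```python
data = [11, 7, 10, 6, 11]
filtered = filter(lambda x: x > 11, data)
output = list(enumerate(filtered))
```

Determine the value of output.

Step 1: Filter [11, 7, 10, 6, 11] for > 11: [].
Step 2: enumerate re-indexes from 0: [].
Therefore output = [].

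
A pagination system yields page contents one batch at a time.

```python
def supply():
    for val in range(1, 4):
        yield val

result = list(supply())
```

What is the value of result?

Step 1: The generator yields each value from range(1, 4).
Step 2: list() consumes all yields: [1, 2, 3].
Therefore result = [1, 2, 3].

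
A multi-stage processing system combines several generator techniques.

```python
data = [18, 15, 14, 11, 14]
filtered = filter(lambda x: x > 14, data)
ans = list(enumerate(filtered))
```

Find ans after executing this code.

Step 1: Filter [18, 15, 14, 11, 14] for > 14: [18, 15].
Step 2: enumerate re-indexes from 0: [(0, 18), (1, 15)].
Therefore ans = [(0, 18), (1, 15)].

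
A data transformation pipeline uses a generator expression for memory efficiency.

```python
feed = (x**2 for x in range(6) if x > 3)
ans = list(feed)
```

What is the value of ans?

Step 1: For range(6), keep x > 3, then square:
  x=0: 0 <= 3, excluded
  x=1: 1 <= 3, excluded
  x=2: 2 <= 3, excluded
  x=3: 3 <= 3, excluded
  x=4: 4 > 3, yield 4**2 = 16
  x=5: 5 > 3, yield 5**2 = 25
Therefore ans = [16, 25].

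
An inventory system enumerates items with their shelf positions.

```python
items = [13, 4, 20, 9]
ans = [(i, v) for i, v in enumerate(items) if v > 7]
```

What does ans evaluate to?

Step 1: Filter enumerate([13, 4, 20, 9]) keeping v > 7:
  (0, 13): 13 > 7, included
  (1, 4): 4 <= 7, excluded
  (2, 20): 20 > 7, included
  (3, 9): 9 > 7, included
Therefore ans = [(0, 13), (2, 20), (3, 9)].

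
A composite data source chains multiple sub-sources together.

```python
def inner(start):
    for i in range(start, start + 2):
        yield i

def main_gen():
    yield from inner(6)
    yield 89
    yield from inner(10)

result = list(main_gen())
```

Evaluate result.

Step 1: main_gen() delegates to inner(6):
  yield 6
  yield 7
Step 2: yield 89
Step 3: Delegates to inner(10):
  yield 10
  yield 11
Therefore result = [6, 7, 89, 10, 11].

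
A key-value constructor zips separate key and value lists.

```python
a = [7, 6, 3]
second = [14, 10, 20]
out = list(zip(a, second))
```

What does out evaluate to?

Step 1: zip pairs elements at same index:
  Index 0: (7, 14)
  Index 1: (6, 10)
  Index 2: (3, 20)
Therefore out = [(7, 14), (6, 10), (3, 20)].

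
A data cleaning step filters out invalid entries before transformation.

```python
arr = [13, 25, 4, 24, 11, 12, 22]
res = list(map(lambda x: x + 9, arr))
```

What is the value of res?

Step 1: Apply lambda x: x + 9 to each element:
  13 -> 22
  25 -> 34
  4 -> 13
  24 -> 33
  11 -> 20
  12 -> 21
  22 -> 31
Therefore res = [22, 34, 13, 33, 20, 21, 31].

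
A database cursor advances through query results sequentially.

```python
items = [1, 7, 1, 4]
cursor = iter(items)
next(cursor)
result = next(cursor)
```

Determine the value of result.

Step 1: Create iterator over [1, 7, 1, 4].
Step 2: next() consumes 1.
Step 3: next() returns 7.
Therefore result = 7.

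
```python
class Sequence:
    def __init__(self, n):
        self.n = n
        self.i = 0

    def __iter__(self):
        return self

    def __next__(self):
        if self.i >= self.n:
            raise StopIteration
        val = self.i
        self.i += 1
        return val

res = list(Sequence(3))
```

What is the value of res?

Step 1: Sequence(3) creates an iterator counting 0 to 2.
Step 2: list() consumes all values: [0, 1, 2].
Therefore res = [0, 1, 2].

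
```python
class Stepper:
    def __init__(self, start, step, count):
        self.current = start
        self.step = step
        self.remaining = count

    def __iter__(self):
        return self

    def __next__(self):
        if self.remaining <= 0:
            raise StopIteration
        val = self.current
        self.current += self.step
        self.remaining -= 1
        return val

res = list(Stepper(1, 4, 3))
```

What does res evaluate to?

Step 1: Stepper starts at 1, increments by 4, for 3 steps:
  Yield 1, then current += 4
  Yield 5, then current += 4
  Yield 9, then current += 4
Therefore res = [1, 5, 9].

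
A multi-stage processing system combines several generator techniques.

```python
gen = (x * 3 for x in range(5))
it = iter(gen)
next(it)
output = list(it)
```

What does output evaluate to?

Step 1: Generator produces [0, 3, 6, 9, 12].
Step 2: next(it) consumes first element (0).
Step 3: list(it) collects remaining: [3, 6, 9, 12].
Therefore output = [3, 6, 9, 12].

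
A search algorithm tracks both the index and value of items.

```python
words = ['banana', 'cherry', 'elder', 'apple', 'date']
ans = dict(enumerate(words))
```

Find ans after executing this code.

Step 1: enumerate pairs indices with words:
  0 -> 'banana'
  1 -> 'cherry'
  2 -> 'elder'
  3 -> 'apple'
  4 -> 'date'
Therefore ans = {0: 'banana', 1: 'cherry', 2: 'elder', 3: 'apple', 4: 'date'}.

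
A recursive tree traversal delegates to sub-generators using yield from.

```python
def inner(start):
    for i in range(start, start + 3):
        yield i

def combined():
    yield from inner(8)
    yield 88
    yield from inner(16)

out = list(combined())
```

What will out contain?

Step 1: combined() delegates to inner(8):
  yield 8
  yield 9
  yield 10
Step 2: yield 88
Step 3: Delegates to inner(16):
  yield 16
  yield 17
  yield 18
Therefore out = [8, 9, 10, 88, 16, 17, 18].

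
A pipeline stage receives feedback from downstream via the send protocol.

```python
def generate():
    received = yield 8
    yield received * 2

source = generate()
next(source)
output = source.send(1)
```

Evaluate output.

Step 1: next(source) advances to first yield, producing 8.
Step 2: send(1) resumes, received = 1.
Step 3: yield received * 2 = 1 * 2 = 2.
Therefore output = 2.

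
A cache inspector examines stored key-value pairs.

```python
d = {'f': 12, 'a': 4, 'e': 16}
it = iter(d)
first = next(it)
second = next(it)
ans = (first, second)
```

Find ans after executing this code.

Step 1: iter(d) iterates over keys: ['f', 'a', 'e'].
Step 2: first = next(it) = 'f', second = next(it) = 'a'.
Therefore ans = ('f', 'a').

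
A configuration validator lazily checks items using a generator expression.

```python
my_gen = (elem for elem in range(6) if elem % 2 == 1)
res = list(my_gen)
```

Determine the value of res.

Step 1: Filter range(6) keeping only odd values:
  elem=0: even, excluded
  elem=1: odd, included
  elem=2: even, excluded
  elem=3: odd, included
  elem=4: even, excluded
  elem=5: odd, included
Therefore res = [1, 3, 5].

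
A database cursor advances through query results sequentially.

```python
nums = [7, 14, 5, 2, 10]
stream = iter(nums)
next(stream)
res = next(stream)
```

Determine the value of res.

Step 1: Create iterator over [7, 14, 5, 2, 10].
Step 2: next() consumes 7.
Step 3: next() returns 14.
Therefore res = 14.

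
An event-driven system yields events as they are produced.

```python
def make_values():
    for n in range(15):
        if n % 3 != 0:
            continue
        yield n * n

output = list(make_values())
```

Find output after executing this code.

Step 1: Only yield n**2 when n is divisible by 3:
  n=0: 0 % 3 == 0, yield 0**2 = 0
  n=3: 3 % 3 == 0, yield 3**2 = 9
  n=6: 6 % 3 == 0, yield 6**2 = 36
  n=9: 9 % 3 == 0, yield 9**2 = 81
  n=12: 12 % 3 == 0, yield 12**2 = 144
Therefore output = [0, 9, 36, 81, 144].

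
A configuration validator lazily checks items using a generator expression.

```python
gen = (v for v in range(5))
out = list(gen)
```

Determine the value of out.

Step 1: Generator expression iterates range(5): [0, 1, 2, 3, 4].
Step 2: list() collects all values.
Therefore out = [0, 1, 2, 3, 4].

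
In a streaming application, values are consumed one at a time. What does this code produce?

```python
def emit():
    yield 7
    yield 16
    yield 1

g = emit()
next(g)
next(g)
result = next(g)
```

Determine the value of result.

Step 1: emit() creates a generator.
Step 2: next(g) yields 7 (consumed and discarded).
Step 3: next(g) yields 16 (consumed and discarded).
Step 4: next(g) yields 1, assigned to result.
Therefore result = 1.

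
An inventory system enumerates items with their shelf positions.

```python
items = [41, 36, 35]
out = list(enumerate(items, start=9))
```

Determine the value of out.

Step 1: enumerate with start=9:
  (9, 41)
  (10, 36)
  (11, 35)
Therefore out = [(9, 41), (10, 36), (11, 35)].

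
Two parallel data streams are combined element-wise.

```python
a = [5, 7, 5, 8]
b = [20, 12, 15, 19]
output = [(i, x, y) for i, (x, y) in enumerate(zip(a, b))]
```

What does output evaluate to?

Step 1: enumerate(zip(a, b)) gives index with paired elements:
  i=0: (5, 20)
  i=1: (7, 12)
  i=2: (5, 15)
  i=3: (8, 19)
Therefore output = [(0, 5, 20), (1, 7, 12), (2, 5, 15), (3, 8, 19)].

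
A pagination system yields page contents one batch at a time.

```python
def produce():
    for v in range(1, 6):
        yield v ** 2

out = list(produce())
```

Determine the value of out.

Step 1: For each v in range(1, 6), yield v**2:
  v=1: yield 1**2 = 1
  v=2: yield 2**2 = 4
  v=3: yield 3**2 = 9
  v=4: yield 4**2 = 16
  v=5: yield 5**2 = 25
Therefore out = [1, 4, 9, 16, 25].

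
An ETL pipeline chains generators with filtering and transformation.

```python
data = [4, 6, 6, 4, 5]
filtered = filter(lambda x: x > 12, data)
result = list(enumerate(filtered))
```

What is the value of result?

Step 1: Filter [4, 6, 6, 4, 5] for > 12: [].
Step 2: enumerate re-indexes from 0: [].
Therefore result = [].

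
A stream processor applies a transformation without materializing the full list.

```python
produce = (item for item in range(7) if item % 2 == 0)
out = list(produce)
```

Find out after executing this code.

Step 1: Filter range(7) keeping only even values:
  item=0: even, included
  item=1: odd, excluded
  item=2: even, included
  item=3: odd, excluded
  item=4: even, included
  item=5: odd, excluded
  item=6: even, included
Therefore out = [0, 2, 4, 6].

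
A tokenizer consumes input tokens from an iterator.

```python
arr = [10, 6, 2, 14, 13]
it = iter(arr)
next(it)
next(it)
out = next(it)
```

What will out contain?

Step 1: Create iterator over [10, 6, 2, 14, 13].
Step 2: next() consumes 10.
Step 3: next() consumes 6.
Step 4: next() returns 2.
Therefore out = 2.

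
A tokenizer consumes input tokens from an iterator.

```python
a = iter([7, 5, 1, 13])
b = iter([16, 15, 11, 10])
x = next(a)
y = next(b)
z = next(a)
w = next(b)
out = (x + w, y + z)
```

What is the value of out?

Step 1: a iterates [7, 5, 1, 13], b iterates [16, 15, 11, 10].
Step 2: x = next(a) = 7, y = next(b) = 16.
Step 3: z = next(a) = 5, w = next(b) = 15.
Step 4: out = (7 + 15, 16 + 5) = (22, 21).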